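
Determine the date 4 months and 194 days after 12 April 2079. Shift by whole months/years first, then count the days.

Adding 4 months and 194 days from April 12, 2079: first the month/year part, then the days.
month 4 + 4 = 8 → August 2079.
Day 12 is valid in August, giving August 12, 2079.
Now add 194 days from August 12, 2079.
August has 31 days, so 31 − 12 = 19 days remain after August 12, 2079; 194 − 19 = 175 left.
September 2079 has 30 days: 175 − 30 = 145 left.
October 2079 has 31 days: 145 − 31 = 114 left.
November 2079 has 30 days: 114 − 30 = 84 left.
December 2079 has 31 days: 84 − 31 = 53 left.
January 2080 has 31 days: 53 − 31 = 22 left.
22 days into February 2080 → February 22, 2080.

February 22, 2080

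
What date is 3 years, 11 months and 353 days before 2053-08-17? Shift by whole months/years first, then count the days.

September 29, 2048

Subtracting 3 years, 11 months and 353 days from August 17, 2053: first the month/year part, then the days.
-3 years → 2050; month 8 − 11 = -3, which is month 9 of year 2049 → September 2049.
Day 17 is valid in September, giving September 17, 2049.
Now subtract 353 days from September 17, 2049.
Going back 17 days from September 17, 2049 reaches the end of the previous month; 353 − 17 = 336 left.
August 2049 has 31 days: 336 − 31 = 305 left.
July 2049 has 31 days: 305 − 31 = 274 left.
June 2049 has 30 days: 274 − 30 = 244 left.
May 2049 has 31 days: 244 − 31 = 213 left.
April 2049 has 30 days: 213 − 30 = 183 left.
March 2049 has 31 days: 183 − 31 = 152 left.
February 2049 has 28 days (2049 is not a leap year): 152 − 28 = 124 left.
January 2049 has 31 days: 124 − 31 = 93 left.
December 2048 has 31 days: 93 − 31 = 62 left.
November 2048 has 30 days: 62 − 30 = 32 left.
October 2048 has 31 days: 32 − 31 = 1 left.
September 2048 has 30 days; 30 − 1 = 29 → September 29, 2048.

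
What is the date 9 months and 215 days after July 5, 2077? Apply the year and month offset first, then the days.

November 6, 2078

Advancing 9 months and 215 days from July 5, 2077: first the month/year part, then the days.
month 7 + 9 = 16, which is month 4 of year 2078 → April 2078.
Day 5 is valid in April, giving April 5, 2078.
Now add 215 days from April 5, 2078.
April has 30 days, so 30 − 5 = 25 days remain after April 5, 2078; 215 − 25 = 190 left.
May 2078 has 31 days: 190 − 31 = 159 left.
June 2078 has 30 days: 159 − 30 = 129 left.
July 2078 has 31 days: 129 − 31 = 98 left.
August 2078 has 31 days: 98 − 31 = 67 left.
September 2078 has 30 days: 67 − 30 = 37 left.
October 2078 has 31 days: 37 − 31 = 6 left.
6 days into November 2078 → November 6, 2078.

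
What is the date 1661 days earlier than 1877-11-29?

May 13, 1873

Going back 1661 days from November 29, 1877.
Going back 29 days from November 29, 1877 reaches the end of the previous month; 1661 − 29 = 1632 left.
October 1877 has 31 days: 1632 − 31 = 1601 left.
September 1877 has 30 days: 1601 − 30 = 1571 left.
August 1877 has 31 days: 1571 − 31 = 1540 left.
July 1877 has 31 days: 1540 − 31 = 1509 left.
June 1877 has 30 days: 1509 − 30 = 1479 left.
May 1877 has 31 days: 1479 − 31 = 1448 left.
April 1877 has 30 days: 1448 − 30 = 1418 left.
March 1877 has 31 days: 1418 − 31 = 1387 left.
February 1877 has 28 days (1877 is not a leap year): 1387 − 28 = 1359 left.
January 1877 has 31 days: 1359 − 31 = 1328 left.
December 1876 has 31 days: 1328 − 31 = 1297 left.
November 1876 has 30 days: 1297 − 30 = 1267 left.
October 1876 has 31 days: 1267 − 31 = 1236 left.
September 1876 has 30 days: 1236 − 30 = 1206 left.
August 1876 has 31 days: 1206 − 31 = 1175 left.
July 1876 has 31 days: 1175 − 31 = 1144 left.
June 1876 has 30 days: 1144 − 30 = 1114 left.
May 1876 has 31 days: 1114 − 31 = 1083 left.
April 1876 has 30 days: 1083 − 30 = 1053 left.
March 1876 has 31 days: 1053 − 31 = 1022 left.
February 1876 has 29 days (1876 is a leap year): 1022 − 29 = 993 left.
January 1876 has 31 days: 993 − 31 = 962 left.
December 1875 has 31 days: 962 − 31 = 931 left.
November 1875 has 30 days: 931 − 30 = 901 left.
October 1875 has 31 days: 901 − 31 = 870 left.
September 1875 has 30 days: 870 − 30 = 840 left.
August 1875 has 31 days: 840 − 31 = 809 left.
July 1875 has 31 days: 809 − 31 = 778 left.
June 1875 has 30 days: 778 − 30 = 748 left.
May 1875 has 31 days: 748 − 31 = 717 left.
April 1875 has 30 days: 717 − 30 = 687 left.
March 1875 has 31 days: 687 − 31 = 656 left.
February 1875 has 28 days (1875 is not a leap year): 656 − 28 = 628 left.
January 1875 has 31 days: 628 − 31 = 597 left.
December 1874 has 31 days: 597 − 31 = 566 left.
November 1874 has 30 days: 566 − 30 = 536 left.
October 1874 has 31 days: 536 − 31 = 505 left.
September 1874 has 30 days: 505 − 30 = 475 left.
August 1874 has 31 days: 475 − 31 = 444 left.
July 1874 has 31 days: 444 − 31 = 413 left.
June 1874 has 30 days: 413 − 30 = 383 left.
May 1874 has 31 days: 383 − 31 = 352 left.
April 1874 has 30 days: 352 − 30 = 322 left.
March 1874 has 31 days: 322 − 31 = 291 left.
February 1874 has 28 days (1874 is not a leap year): 291 − 28 = 263 left.
January 1874 has 31 days: 263 − 31 = 232 left.
December 1873 has 31 days: 232 − 31 = 201 left.
November 1873 has 30 days: 201 − 30 = 171 left.
October 1873 has 31 days: 171 − 31 = 140 left.
September 1873 has 30 days: 140 − 30 = 110 left.
August 1873 has 31 days: 110 − 31 = 79 left.
July 1873 has 31 days: 79 − 31 = 48 left.
June 1873 has 30 days: 48 − 30 = 18 left.
May 1873 has 31 days; 31 − 18 = 13 → May 13, 1873.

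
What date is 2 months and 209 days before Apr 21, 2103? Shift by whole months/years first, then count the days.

Subtracting 2 months and 209 days from April 21, 2103: first the month/year part, then the days.
month 4 − 2 = 2 → February 2103.
Day 21 is valid in February, giving February 21, 2103.
Now subtract 209 days from February 21, 2103.
Going back 21 days from February 21, 2103 reaches the end of the previous month; 209 − 21 = 188 left.
January 2103 has 31 days: 188 − 31 = 157 left.
December 2102 has 31 days: 157 − 31 = 126 left.
November 2102 has 30 days: 126 − 30 = 96 left.
October 2102 has 31 days: 96 − 31 = 65 left.
September 2102 has 30 days: 65 − 30 = 35 left.
August 2102 has 31 days: 35 − 31 = 4 left.
July 2102 has 31 days; 31 − 4 = 27 → July 27, 2102.

July 27, 2102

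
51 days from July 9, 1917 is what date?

Counting forward 51 days from July 9, 1917.
July has 31 days, so 31 − 9 = 22 days remain after July 9, 1917; 51 − 22 = 29 left.
29 days into August 1917 → August 29, 1917.

August 29, 1917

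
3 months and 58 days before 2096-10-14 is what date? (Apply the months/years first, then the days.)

May 17, 2096

Counting back 3 months and 58 days from October 14, 2096: first the month/year part, then the days.
month 10 − 3 = 7 → July 2096.
Day 14 is valid in July, giving July 14, 2096.
Now subtract 58 days from July 14, 2096.
Going back 14 days from July 14, 2096 reaches the end of the previous month; 58 − 14 = 44 left.
June 2096 has 30 days: 44 − 30 = 14 left.
May 2096 has 31 days; 31 − 14 = 17 → May 17, 2096.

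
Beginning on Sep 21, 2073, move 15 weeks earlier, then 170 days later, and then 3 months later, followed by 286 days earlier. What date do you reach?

Going back 15 weeks (= 105 days) from September 21, 2073:
Going back 21 days from September 21, 2073 reaches the end of the previous month; 105 − 21 = 84 left.
August 2073 has 31 days: 84 − 31 = 53 left.
July 2073 has 31 days: 53 − 31 = 22 left.
June 2073 has 30 days; 30 − 22 = 8 → June 8, 2073.
Adding 170 days from June 8, 2073:
June has 30 days, so 30 − 8 = 22 days remain after June 8, 2073; 170 − 22 = 148 left.
July 2073 has 31 days: 148 − 31 = 117 left.
August 2073 has 31 days: 117 − 31 = 86 left.
September 2073 has 30 days: 86 − 30 = 56 left.
October 2073 has 31 days: 56 − 31 = 25 left.
25 days into November 2073 → November 25, 2073.
Advancing 3 months from November 25, 2073:
month 11 + 3 = 14, which is month 2 of year 2074 → February 2074.
Day 25 is valid in February, giving February 25, 2074.
Subtracting 286 days from February 25, 2074:
Going back 25 days from February 25, 2074 reaches the end of the previous month; 286 − 25 = 261 left.
January 2074 has 31 days: 261 − 31 = 230 left.
December 2073 has 31 days: 230 − 31 = 199 left.
November 2073 has 30 days: 199 − 30 = 169 left.
October 2073 has 31 days: 169 − 31 = 138 left.
September 2073 has 30 days: 138 − 30 = 108 left.
August 2073 has 31 days: 108 − 31 = 77 left.
July 2073 has 31 days: 77 − 31 = 46 left.
June 2073 has 30 days: 46 − 30 = 16 left.
May 2073 has 31 days; 31 − 16 = 15 → May 15, 2073.

May 15, 2073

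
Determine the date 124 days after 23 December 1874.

Adding 124 days from December 23, 1874.
December has 31 days, so 31 − 23 = 8 days remain after December 23, 1874; 124 − 8 = 116 left.
January 1875 has 31 days: 116 − 31 = 85 left.
February 1875 has 28 days (1875 is not a leap year): 85 − 28 = 57 left.
March 1875 has 31 days: 57 − 31 = 26 left.
26 days into April 1875 → April 26, 1875.

April 26, 1875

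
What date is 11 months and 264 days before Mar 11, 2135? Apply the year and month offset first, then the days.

July 21, 2133

Subtracting 11 months and 264 days from March 11, 2135: first the month/year part, then the days.
month 3 − 11 = -8, which is month 4 of year 2134 → April 2134.
Day 11 is valid in April, giving April 11, 2134.
Now subtract 264 days from April 11, 2134.
Going back 11 days from April 11, 2134 reaches the end of the previous month; 264 − 11 = 253 left.
March 2134 has 31 days: 253 − 31 = 222 left.
February 2134 has 28 days (2134 is not a leap year): 222 − 28 = 194 left.
January 2134 has 31 days: 194 − 31 = 163 left.
December 2133 has 31 days: 163 − 31 = 132 left.
November 2133 has 30 days: 132 − 30 = 102 left.
October 2133 has 31 days: 102 − 31 = 71 left.
September 2133 has 30 days: 71 − 30 = 41 left.
August 2133 has 31 days: 41 − 31 = 10 left.
July 2133 has 31 days; 31 − 10 = 21 → July 21, 2133.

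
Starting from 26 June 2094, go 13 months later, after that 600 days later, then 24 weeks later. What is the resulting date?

September 1, 2097

Advancing 13 months from June 26, 2094:
month 6 + 13 = 19, which is month 7 of year 2095 → July 2095.
Day 26 is valid in July, giving July 26, 2095.
Counting forward 600 days from July 26, 2095:
July has 31 days, so 31 − 26 = 5 days remain after July 26, 2095; 600 − 5 = 595 left.
August 2095 has 31 days: 595 − 31 = 564 left.
September 2095 has 30 days: 564 − 30 = 534 left.
October 2095 has 31 days: 534 − 31 = 503 left.
November 2095 has 30 days: 503 − 30 = 473 left.
December 2095 has 31 days: 473 − 31 = 442 left.
January 2096 has 31 days: 442 − 31 = 411 left.
February 2096 has 29 days (2096 is a leap year): 411 − 29 = 382 left.
March 2096 has 31 days: 382 − 31 = 351 left.
April 2096 has 30 days: 351 − 30 = 321 left.
May 2096 has 31 days: 321 − 31 = 290 left.
June 2096 has 30 days: 290 − 30 = 260 left.
July 2096 has 31 days: 260 − 31 = 229 left.
August 2096 has 31 days: 229 − 31 = 198 left.
September 2096 has 30 days: 198 − 30 = 168 left.
October 2096 has 31 days: 168 − 31 = 137 left.
November 2096 has 30 days: 137 − 30 = 107 left.
December 2096 has 31 days: 107 − 31 = 76 left.
January 2097 has 31 days: 76 − 31 = 45 left.
February 2097 has 28 days (2097 is not a leap year): 45 − 28 = 17 left.
17 days into March 2097 → March 17, 2097.
Adding 24 weeks (= 168 days) from March 17, 2097:
March has 31 days, so 31 − 17 = 14 days remain after March 17, 2097; 168 − 14 = 154 left.
April 2097 has 30 days: 154 − 30 = 124 left.
May 2097 has 31 days: 124 − 31 = 93 left.
June 2097 has 30 days: 93 − 30 = 63 left.
July 2097 has 31 days: 63 − 31 = 32 left.
August 2097 has 31 days: 32 − 31 = 1 left.
1 day into September 2097 → September 1, 2097.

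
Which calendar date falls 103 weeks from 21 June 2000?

June 12, 2002

Counting forward 103 weeks = 721 days from June 21, 2000.
June has 30 days, so 30 − 21 = 9 days remain after June 21, 2000; 721 − 9 = 712 left.
July 2000 has 31 days: 712 − 31 = 681 left.
August 2000 has 31 days: 681 − 31 = 650 left.
September 2000 has 30 days: 650 − 30 = 620 left.
October 2000 has 31 days: 620 − 31 = 589 left.
November 2000 has 30 days: 589 − 30 = 559 left.
December 2000 has 31 days: 559 − 31 = 528 left.
January 2001 has 31 days: 528 − 31 = 497 left.
February 2001 has 28 days (2001 is not a leap year): 497 − 28 = 469 left.
March 2001 has 31 days: 469 − 31 = 438 left.
April 2001 has 30 days: 438 − 30 = 408 left.
May 2001 has 31 days: 408 − 31 = 377 left.
June 2001 has 30 days: 377 − 30 = 347 left.
July 2001 has 31 days: 347 − 31 = 316 left.
August 2001 has 31 days: 316 − 31 = 285 left.
September 2001 has 30 days: 285 − 30 = 255 left.
October 2001 has 31 days: 255 − 31 = 224 left.
November 2001 has 30 days: 224 − 30 = 194 left.
December 2001 has 31 days: 194 − 31 = 163 left.
January 2002 has 31 days: 163 − 31 = 132 left.
February 2002 has 28 days (2002 is not a leap year): 132 − 28 = 104 left.
March 2002 has 31 days: 104 − 31 = 73 left.
April 2002 has 30 days: 73 − 30 = 43 left.
May 2002 has 31 days: 43 − 31 = 12 left.
12 days into June 2002 → June 12, 2002.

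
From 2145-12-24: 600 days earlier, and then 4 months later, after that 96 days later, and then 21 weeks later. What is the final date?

May 4, 2145

Subtracting 600 days from December 24, 2145:
Going back 24 days from December 24, 2145 reaches the end of the previous month; 600 − 24 = 576 left.
November 2145 has 30 days: 576 − 30 = 546 left.
October 2145 has 31 days: 546 − 31 = 515 left.
September 2145 has 30 days: 515 − 30 = 485 left.
August 2145 has 31 days: 485 − 31 = 454 left.
July 2145 has 31 days: 454 − 31 = 423 left.
June 2145 has 30 days: 423 − 30 = 393 left.
May 2145 has 31 days: 393 − 31 = 362 left.
April 2145 has 30 days: 362 − 30 = 332 left.
March 2145 has 31 days: 332 − 31 = 301 left.
February 2145 has 28 days (2145 is not a leap year): 301 − 28 = 273 left.
January 2145 has 31 days: 273 − 31 = 242 left.
December 2144 has 31 days: 242 − 31 = 211 left.
November 2144 has 30 days: 211 − 30 = 181 left.
October 2144 has 31 days: 181 − 31 = 150 left.
September 2144 has 30 days: 150 − 30 = 120 left.
August 2144 has 31 days: 120 − 31 = 89 left.
July 2144 has 31 days: 89 − 31 = 58 left.
June 2144 has 30 days: 58 − 30 = 28 left.
May 2144 has 31 days; 31 − 28 = 3 → May 3, 2144.
Adding 4 months from May 3, 2144:
month 5 + 4 = 9 → September 2144.
Day 3 is valid in September, giving September 3, 2144.
Adding 96 days from September 3, 2144:
September has 30 days, so 30 − 3 = 27 days remain after September 3, 2144; 96 − 27 = 69 left.
October 2144 has 31 days: 69 − 31 = 38 left.
November 2144 has 30 days: 38 − 30 = 8 left.
8 days into December 2144 → December 8, 2144.
Advancing 21 weeks (= 147 days) from December 8, 2144:
December has 31 days, so 31 − 8 = 23 days remain after December 8, 2144; 147 − 23 = 124 left.
January 2145 has 31 days: 124 − 31 = 93 left.
February 2145 has 28 days (2145 is not a leap year): 93 − 28 = 65 left.
March 2145 has 31 days: 65 − 31 = 34 left.
April 2145 has 30 days: 34 − 30 = 4 left.
4 days into May 2145 → May 4, 2145.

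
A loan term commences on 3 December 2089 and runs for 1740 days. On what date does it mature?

Adding 1740 days from December 3, 2089.
December has 31 days, so 31 − 3 = 28 days remain after December 3, 2089; 1740 − 28 = 1712 left.
January 2090 has 31 days: 1712 − 31 = 1681 left.
February 2090 has 28 days (2090 is not a leap year): 1681 − 28 = 1653 left.
March 2090 has 31 days: 1653 − 31 = 1622 left.
April 2090 has 30 days: 1622 − 30 = 1592 left.
May 2090 has 31 days: 1592 − 31 = 1561 left.
June 2090 has 30 days: 1561 − 30 = 1531 left.
July 2090 has 31 days: 1531 − 31 = 1500 left.
August 2090 has 31 days: 1500 − 31 = 1469 left.
September 2090 has 30 days: 1469 − 30 = 1439 left.
October 2090 has 31 days: 1439 − 31 = 1408 left.
November 2090 has 30 days: 1408 − 30 = 1378 left.
December 2090 has 31 days: 1378 − 31 = 1347 left.
January 2091 has 31 days: 1347 − 31 = 1316 left.
February 2091 has 28 days (2091 is not a leap year): 1316 − 28 = 1288 left.
March 2091 has 31 days: 1288 − 31 = 1257 left.
April 2091 has 30 days: 1257 − 30 = 1227 left.
May 2091 has 31 days: 1227 − 31 = 1196 left.
June 2091 has 30 days: 1196 − 30 = 1166 left.
July 2091 has 31 days: 1166 − 31 = 1135 left.
August 2091 has 31 days: 1135 − 31 = 1104 left.
September 2091 has 30 days: 1104 − 30 = 1074 left.
October 2091 has 31 days: 1074 − 31 = 1043 left.
November 2091 has 30 days: 1043 − 30 = 1013 left.
December 2091 has 31 days: 1013 − 31 = 982 left.
January 2092 has 31 days: 982 − 31 = 951 left.
February 2092 has 29 days (2092 is a leap year): 951 − 29 = 922 left.
March 2092 has 31 days: 922 − 31 = 891 left.
April 2092 has 30 days: 891 − 30 = 861 left.
May 2092 has 31 days: 861 − 31 = 830 left.
June 2092 has 30 days: 830 − 30 = 800 left.
July 2092 has 31 days: 800 − 31 = 769 left.
August 2092 has 31 days: 769 − 31 = 738 left.
September 2092 has 30 days: 738 − 30 = 708 left.
October 2092 has 31 days: 708 − 31 = 677 left.
November 2092 has 30 days: 677 − 30 = 647 left.
December 2092 has 31 days: 647 − 31 = 616 left.
January 2093 has 31 days: 616 − 31 = 585 left.
February 2093 has 28 days (2093 is not a leap year): 585 − 28 = 557 left.
March 2093 has 31 days: 557 − 31 = 526 left.
April 2093 has 30 days: 526 − 30 = 496 left.
May 2093 has 31 days: 496 − 31 = 465 left.
June 2093 has 30 days: 465 − 30 = 435 left.
July 2093 has 31 days: 435 − 31 = 404 left.
August 2093 has 31 days: 404 − 31 = 373 left.
September 2093 has 30 days: 373 − 30 = 343 left.
October 2093 has 31 days: 343 − 31 = 312 left.
November 2093 has 30 days: 312 − 30 = 282 left.
December 2093 has 31 days: 282 − 31 = 251 left.
January 2094 has 31 days: 251 − 31 = 220 left.
February 2094 has 28 days (2094 is not a leap year): 220 − 28 = 192 left.
March 2094 has 31 days: 192 − 31 = 161 left.
April 2094 has 30 days: 161 − 30 = 131 left.
May 2094 has 31 days: 131 − 31 = 100 left.
June 2094 has 30 days: 100 − 30 = 70 left.
July 2094 has 31 days: 70 − 31 = 39 left.
August 2094 has 31 days: 39 − 31 = 8 left.
8 days into September 2094 → September 8, 2094.

September 8, 2094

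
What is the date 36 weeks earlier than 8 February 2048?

Going back 36 weeks = 252 days from February 8, 2048.
Going back 8 days from February 8, 2048 reaches the end of the previous month; 252 − 8 = 244 left.
January 2048 has 31 days: 244 − 31 = 213 left.
December 2047 has 31 days: 213 − 31 = 182 left.
November 2047 has 30 days: 182 − 30 = 152 left.
October 2047 has 31 days: 152 − 31 = 121 left.
September 2047 has 30 days: 121 − 30 = 91 left.
August 2047 has 31 days: 91 − 31 = 60 left.
July 2047 has 31 days: 60 − 31 = 29 left.
June 2047 has 30 days; 30 − 29 = 1 → June 1, 2047.

June 1, 2047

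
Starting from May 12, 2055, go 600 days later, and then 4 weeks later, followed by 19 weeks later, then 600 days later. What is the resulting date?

Adding 600 days from May 12, 2055:
May has 31 days, so 31 − 12 = 19 days remain after May 12, 2055; 600 − 19 = 581 left.
June 2055 has 30 days: 581 − 30 = 551 left.
July 2055 has 31 days: 551 − 31 = 520 left.
August 2055 has 31 days: 520 − 31 = 489 left.
September 2055 has 30 days: 489 − 30 = 459 left.
October 2055 has 31 days: 459 − 31 = 428 left.
November 2055 has 30 days: 428 − 30 = 398 left.
December 2055 has 31 days: 398 − 31 = 367 left.
January 2056 has 31 days: 367 − 31 = 336 left.
February 2056 has 29 days (2056 is a leap year): 336 − 29 = 307 left.
March 2056 has 31 days: 307 − 31 = 276 left.
April 2056 has 30 days: 276 − 30 = 246 left.
May 2056 has 31 days: 246 − 31 = 215 left.
June 2056 has 30 days: 215 − 30 = 185 left.
July 2056 has 31 days: 185 − 31 = 154 left.
August 2056 has 31 days: 154 − 31 = 123 left.
September 2056 has 30 days: 123 − 30 = 93 left.
October 2056 has 31 days: 93 − 31 = 62 left.
November 2056 has 30 days: 62 − 30 = 32 left.
December 2056 has 31 days: 32 − 31 = 1 left.
1 day into January 2057 → January 1, 2057.
Counting forward 4 weeks (= 28 days) from January 1, 2057:
January has 31 days; 1 + 28 = 29, still in January.
Advancing 19 weeks (= 133 days) from January 29, 2057:
January has 31 days, so 31 − 29 = 2 days remain after January 29, 2057; 133 − 2 = 131 left.
February 2057 has 28 days (2057 is not a leap year): 131 − 28 = 103 left.
March 2057 has 31 days: 103 − 31 = 72 left.
April 2057 has 30 days: 72 − 30 = 42 left.
May 2057 has 31 days: 42 − 31 = 11 left.
11 days into June 2057 → June 11, 2057.
Adding 600 days from June 11, 2057:
June has 30 days, so 30 − 11 = 19 days remain after June 11, 2057; 600 − 19 = 581 left.
July 2057 has 31 days: 581 − 31 = 550 left.
August 2057 has 31 days: 550 − 31 = 519 left.
September 2057 has 30 days: 519 − 30 = 489 left.
October 2057 has 31 days: 489 − 31 = 458 left.
November 2057 has 30 days: 458 − 30 = 428 left.
December 2057 has 31 days: 428 − 31 = 397 left.
January 2058 has 31 days: 397 − 31 = 366 left.
February 2058 has 28 days (2058 is not a leap year): 366 − 28 = 338 left.
March 2058 has 31 days: 338 − 31 = 307 left.
April 2058 has 30 days: 307 − 30 = 277 left.
May 2058 has 31 days: 277 − 31 = 246 left.
June 2058 has 30 days: 246 − 30 = 216 left.
July 2058 has 31 days: 216 − 31 = 185 left.
August 2058 has 31 days: 185 − 31 = 154 left.
September 2058 has 30 days: 154 − 30 = 124 left.
October 2058 has 31 days: 124 − 31 = 93 left.
November 2058 has 30 days: 93 − 30 = 63 left.
December 2058 has 31 days: 63 − 31 = 32 left.
January 2059 has 31 days: 32 − 31 = 1 left.
1 day into February 2059 → February 1, 2059.

February 1, 2059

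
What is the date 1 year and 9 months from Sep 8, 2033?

Counting forward 1 year and 9 months from September 8, 2033.
+1 year → 2034; month 9 + 9 = 18, which is month 6 of year 2035 → June 2035.
Day 8 is valid in June, giving June 8, 2035.

June 8, 2035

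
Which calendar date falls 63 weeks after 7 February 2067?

April 23, 2068

Advancing 63 weeks = 441 days from February 7, 2067.
February has 28 days, so 28 − 7 = 21 days remain after February 7, 2067; 441 − 21 = 420 left.
March 2067 has 31 days: 420 − 31 = 389 left.
April 2067 has 30 days: 389 − 30 = 359 left.
May 2067 has 31 days: 359 − 31 = 328 left.
June 2067 has 30 days: 328 − 30 = 298 left.
July 2067 has 31 days: 298 − 31 = 267 left.
August 2067 has 31 days: 267 − 31 = 236 left.
September 2067 has 30 days: 236 − 30 = 206 left.
October 2067 has 31 days: 206 − 31 = 175 left.
November 2067 has 30 days: 175 − 30 = 145 left.
December 2067 has 31 days: 145 − 31 = 114 left.
January 2068 has 31 days: 114 − 31 = 83 left.
February 2068 has 29 days (2068 is a leap year): 83 − 29 = 54 left.
March 2068 has 31 days: 54 − 31 = 23 left.
23 days into April 2068 → April 23, 2068.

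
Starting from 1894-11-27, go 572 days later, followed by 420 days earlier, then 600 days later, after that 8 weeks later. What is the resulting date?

February 12, 1897

Counting forward 572 days from November 27, 1894:
November has 30 days, so 30 − 27 = 3 days remain after November 27, 1894; 572 − 3 = 569 left.
December 1894 has 31 days: 569 − 31 = 538 left.
January 1895 has 31 days: 538 − 31 = 507 left.
February 1895 has 28 days (1895 is not a leap year): 507 − 28 = 479 left.
March 1895 has 31 days: 479 − 31 = 448 left.
April 1895 has 30 days: 448 − 30 = 418 left.
May 1895 has 31 days: 418 − 31 = 387 left.
June 1895 has 30 days: 387 − 30 = 357 left.
July 1895 has 31 days: 357 − 31 = 326 left.
August 1895 has 31 days: 326 − 31 = 295 left.
September 1895 has 30 days: 295 − 30 = 265 left.
October 1895 has 31 days: 265 − 31 = 234 left.
November 1895 has 30 days: 234 − 30 = 204 left.
December 1895 has 31 days: 204 − 31 = 173 left.
January 1896 has 31 days: 173 − 31 = 142 left.
February 1896 has 29 days (1896 is a leap year): 142 − 29 = 113 left.
March 1896 has 31 days: 113 − 31 = 82 left.
April 1896 has 30 days: 82 − 30 = 52 left.
May 1896 has 31 days: 52 − 31 = 21 left.
21 days into June 1896 → June 21, 1896.
Going back 420 days from June 21, 1896:
Going back 21 days from June 21, 1896 reaches the end of the previous month; 420 − 21 = 399 left.
May 1896 has 31 days: 399 − 31 = 368 left.
April 1896 has 30 days: 368 − 30 = 338 left.
March 1896 has 31 days: 338 − 31 = 307 left.
February 1896 has 29 days (1896 is a leap year): 307 − 29 = 278 left.
January 1896 has 31 days: 278 − 31 = 247 left.
December 1895 has 31 days: 247 − 31 = 216 left.
November 1895 has 30 days: 216 − 30 = 186 left.
October 1895 has 31 days: 186 − 31 = 155 left.
September 1895 has 30 days: 155 − 30 = 125 left.
August 1895 has 31 days: 125 − 31 = 94 left.
July 1895 has 31 days: 94 − 31 = 63 left.
June 1895 has 30 days: 63 − 30 = 33 left.
May 1895 has 31 days: 33 − 31 = 2 left.
April 1895 has 30 days; 30 − 2 = 28 → April 28, 1895.
Adding 600 days from April 28, 1895:
April has 30 days, so 30 − 28 = 2 days remain after April 28, 1895; 600 − 2 = 598 left.
May 1895 has 31 days: 598 − 31 = 567 left.
June 1895 has 30 days: 567 − 30 = 537 left.
July 1895 has 31 days: 537 − 31 = 506 left.
August 1895 has 31 days: 506 − 31 = 475 left.
September 1895 has 30 days: 475 − 30 = 445 left.
October 1895 has 31 days: 445 − 31 = 414 left.
November 1895 has 30 days: 414 − 30 = 384 left.
December 1895 has 31 days: 384 − 31 = 353 left.
January 1896 has 31 days: 353 − 31 = 322 left.
February 1896 has 29 days (1896 is a leap year): 322 − 29 = 293 left.
March 1896 has 31 days: 293 − 31 = 262 left.
April 1896 has 30 days: 262 − 30 = 232 left.
May 1896 has 31 days: 232 − 31 = 201 left.
June 1896 has 30 days: 201 − 30 = 171 left.
July 1896 has 31 days: 171 − 31 = 140 left.
August 1896 has 31 days: 140 − 31 = 109 left.
September 1896 has 30 days: 109 − 30 = 79 left.
October 1896 has 31 days: 79 − 31 = 48 left.
November 1896 has 30 days: 48 − 30 = 18 left.
18 days into December 1896 → December 18, 1896.
Advancing 8 weeks (= 56 days) from December 18, 1896:
December has 31 days, so 31 − 18 = 13 days remain after December 18, 1896; 56 − 13 = 43 left.
January 1897 has 31 days: 43 − 31 = 12 left.
12 days into February 1897 → February 12, 1897.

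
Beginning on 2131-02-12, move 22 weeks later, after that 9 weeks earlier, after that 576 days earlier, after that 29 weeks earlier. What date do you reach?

Advancing 22 weeks (= 154 days) from February 12, 2131:
February has 28 days, so 28 − 12 = 16 days remain after February 12, 2131; 154 − 16 = 138 left.
March 2131 has 31 days: 138 − 31 = 107 left.
April 2131 has 30 days: 107 − 30 = 77 left.
May 2131 has 31 days: 77 − 31 = 46 left.
June 2131 has 30 days: 46 − 30 = 16 left.
16 days into July 2131 → July 16, 2131.
Counting back 9 weeks (= 63 days) from July 16, 2131:
Going back 16 days from July 16, 2131 reaches the end of the previous month; 63 − 16 = 47 left.
June 2131 has 30 days: 47 − 30 = 17 left.
May 2131 has 31 days; 31 − 17 = 14 → May 14, 2131.
Subtracting 576 days from May 14, 2131:
Going back 14 days from May 14, 2131 reaches the end of the previous month; 576 − 14 = 562 left.
April 2131 has 30 days: 562 − 30 = 532 left.
March 2131 has 31 days: 532 − 31 = 501 left.
February 2131 has 28 days (2131 is not a leap year): 501 − 28 = 473 left.
January 2131 has 31 days: 473 − 31 = 442 left.
December 2130 has 31 days: 442 − 31 = 411 left.
November 2130 has 30 days: 411 − 30 = 381 left.
October 2130 has 31 days: 381 − 31 = 350 left.
September 2130 has 30 days: 350 − 30 = 320 left.
August 2130 has 31 days: 320 − 31 = 289 left.
July 2130 has 31 days: 289 − 31 = 258 left.
June 2130 has 30 days: 258 − 30 = 228 left.
May 2130 has 31 days: 228 − 31 = 197 left.
April 2130 has 30 days: 197 − 30 = 167 left.
March 2130 has 31 days: 167 − 31 = 136 left.
February 2130 has 28 days (2130 is not a leap year): 136 − 28 = 108 left.
January 2130 has 31 days: 108 − 31 = 77 left.
December 2129 has 31 days: 77 − 31 = 46 left.
November 2129 has 30 days: 46 − 30 = 16 left.
October 2129 has 31 days; 31 − 16 = 15 → October 15, 2129.
Going back 29 weeks (= 203 days) from October 15, 2129:
Going back 15 days from October 15, 2129 reaches the end of the previous month; 203 − 15 = 188 left.
September 2129 has 30 days: 188 − 30 = 158 left.
August 2129 has 31 days: 158 − 31 = 127 left.
July 2129 has 31 days: 127 − 31 = 96 left.
June 2129 has 30 days: 96 − 30 = 66 left.
May 2129 has 31 days: 66 − 31 = 35 left.
April 2129 has 30 days: 35 − 30 = 5 left.
March 2129 has 31 days; 31 − 5 = 26 → March 26, 2129.

March 26, 2129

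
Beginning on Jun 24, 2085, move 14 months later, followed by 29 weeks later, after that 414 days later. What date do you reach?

Advancing 14 months from June 24, 2085:
month 6 + 14 = 20, which is month 8 of year 2086 → August 2086.
Day 24 is valid in August, giving August 24, 2086.
Counting forward 29 weeks (= 203 days) from August 24, 2086:
August has 31 days, so 31 − 24 = 7 days remain after August 24, 2086; 203 − 7 = 196 left.
September 2086 has 30 days: 196 − 30 = 166 left.
October 2086 has 31 days: 166 − 31 = 135 left.
November 2086 has 30 days: 135 − 30 = 105 left.
December 2086 has 31 days: 105 − 31 = 74 left.
January 2087 has 31 days: 74 − 31 = 43 left.
February 2087 has 28 days (2087 is not a leap year): 43 − 28 = 15 left.
15 days into March 2087 → March 15, 2087.
Counting forward 414 days from March 15, 2087:
March has 31 days, so 31 − 15 = 16 days remain after March 15, 2087; 414 − 16 = 398 left.
April 2087 has 30 days: 398 − 30 = 368 left.
May 2087 has 31 days: 368 − 31 = 337 left.
June 2087 has 30 days: 337 − 30 = 307 left.
July 2087 has 31 days: 307 − 31 = 276 left.
August 2087 has 31 days: 276 − 31 = 245 left.
September 2087 has 30 days: 245 − 30 = 215 left.
October 2087 has 31 days: 215 − 31 = 184 left.
November 2087 has 30 days: 184 − 30 = 154 left.
December 2087 has 31 days: 154 − 31 = 123 left.
January 2088 has 31 days: 123 − 31 = 92 left.
February 2088 has 29 days (2088 is a leap year): 92 − 29 = 63 left.
March 2088 has 31 days: 63 − 31 = 32 left.
April 2088 has 30 days: 32 − 30 = 2 left.
2 days into May 2088 → May 2, 2088.

May 2, 2088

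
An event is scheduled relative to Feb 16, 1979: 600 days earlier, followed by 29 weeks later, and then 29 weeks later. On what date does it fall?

Counting back 600 days from February 16, 1979:
Going back 16 days from February 16, 1979 reaches the end of the previous month; 600 − 16 = 584 left.
January 1979 has 31 days: 584 − 31 = 553 left.
December 1978 has 31 days: 553 − 31 = 522 left.
November 1978 has 30 days: 522 − 30 = 492 left.
October 1978 has 31 days: 492 − 31 = 461 left.
September 1978 has 30 days: 461 − 30 = 431 left.
August 1978 has 31 days: 431 − 31 = 400 left.
July 1978 has 31 days: 400 − 31 = 369 left.
June 1978 has 30 days: 369 − 30 = 339 left.
May 1978 has 31 days: 339 − 31 = 308 left.
April 1978 has 30 days: 308 − 30 = 278 left.
March 1978 has 31 days: 278 − 31 = 247 left.
February 1978 has 28 days (1978 is not a leap year): 247 − 28 = 219 left.
January 1978 has 31 days: 219 − 31 = 188 left.
December 1977 has 31 days: 188 − 31 = 157 left.
November 1977 has 30 days: 157 − 30 = 127 left.
October 1977 has 31 days: 127 − 31 = 96 left.
September 1977 has 30 days: 96 − 30 = 66 left.
August 1977 has 31 days: 66 − 31 = 35 left.
July 1977 has 31 days: 35 − 31 = 4 left.
June 1977 has 30 days; 30 − 4 = 26 → June 26, 1977.
Advancing 29 weeks (= 203 days) from June 26, 1977:
June has 30 days, so 30 − 26 = 4 days remain after June 26, 1977; 203 − 4 = 199 left.
July 1977 has 31 days: 199 − 31 = 168 left.
August 1977 has 31 days: 168 − 31 = 137 left.
September 1977 has 30 days: 137 − 30 = 107 left.
October 1977 has 31 days: 107 − 31 = 76 left.
November 1977 has 30 days: 76 − 30 = 46 left.
December 1977 has 31 days: 46 − 31 = 15 left.
15 days into January 1978 → January 15, 1978.
Counting forward 29 weeks (= 203 days) from January 15, 1978:
January has 31 days, so 31 − 15 = 16 days remain after January 15, 1978; 203 − 16 = 187 left.
February 1978 has 28 days (1978 is not a leap year): 187 − 28 = 159 left.
March 1978 has 31 days: 159 − 31 = 128 left.
April 1978 has 30 days: 128 − 30 = 98 left.
May 1978 has 31 days: 98 − 31 = 67 left.
June 1978 has 30 days: 67 − 30 = 37 left.
July 1978 has 31 days: 37 − 31 = 6 left.
6 days into August 1978 → August 6, 1978.

August 6, 1978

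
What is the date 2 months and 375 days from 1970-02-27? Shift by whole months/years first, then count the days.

May 7, 1971

Counting forward 2 months and 375 days from February 27, 1970: first the month/year part, then the days.
month 2 + 2 = 4 → April 1970.
Day 27 is valid in April, giving April 27, 1970.
Now add 375 days from April 27, 1970.
April has 30 days, so 30 − 27 = 3 days remain after April 27, 1970; 375 − 3 = 372 left.
May 1970 has 31 days: 372 − 31 = 341 left.
June 1970 has 30 days: 341 − 30 = 311 left.
July 1970 has 31 days: 311 − 31 = 280 left.
August 1970 has 31 days: 280 − 31 = 249 left.
September 1970 has 30 days: 249 − 30 = 219 left.
October 1970 has 31 days: 219 − 31 = 188 left.
November 1970 has 30 days: 188 − 30 = 158 left.
December 1970 has 31 days: 158 − 31 = 127 left.
January 1971 has 31 days: 127 − 31 = 96 left.
February 1971 has 28 days (1971 is not a leap year): 96 − 28 = 68 left.
March 1971 has 31 days: 68 − 31 = 37 left.
April 1971 has 30 days: 37 − 30 = 7 left.
7 days into May 1971 → May 7, 1971.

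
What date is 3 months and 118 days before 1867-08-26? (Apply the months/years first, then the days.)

January 28, 1867

Subtracting 3 months and 118 days from August 26, 1867: first the month/year part, then the days.
month 8 − 3 = 5 → May 1867.
Day 26 is valid in May, giving May 26, 1867.
Now subtract 118 days from May 26, 1867.
Going back 26 days from May 26, 1867 reaches the end of the previous month; 118 − 26 = 92 left.
April 1867 has 30 days: 92 − 30 = 62 left.
March 1867 has 31 days: 62 − 31 = 31 left.
February 1867 has 28 days (1867 is not a leap year): 31 − 28 = 3 left.
January 1867 has 31 days; 31 − 3 = 28 → January 28, 1867.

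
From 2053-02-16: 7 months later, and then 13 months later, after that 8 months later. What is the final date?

Adding 7 months from February 16, 2053:
month 2 + 7 = 9 → September 2053.
Day 16 is valid in September, giving September 16, 2053.
Adding 13 months from September 16, 2053:
month 9 + 13 = 22, which is month 10 of year 2054 → October 2054.
Day 16 is valid in October, giving October 16, 2054.
Adding 8 months from October 16, 2054:
month 10 + 8 = 18, which is month 6 of year 2055 → June 2055.
Day 16 is valid in June, giving June 16, 2055.

June 16, 2055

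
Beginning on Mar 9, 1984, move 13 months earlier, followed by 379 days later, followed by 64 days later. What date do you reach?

April 27, 1984

Counting back 13 months from March 9, 1984:
month 3 − 13 = -10, which is month 2 of year 1983 → February 1983.
Day 9 is valid in February, giving February 9, 1983.
Adding 379 days from February 9, 1983:
February has 28 days, so 28 − 9 = 19 days remain after February 9, 1983; 379 − 19 = 360 left.
March 1983 has 31 days: 360 − 31 = 329 left.
April 1983 has 30 days: 329 − 30 = 299 left.
May 1983 has 31 days: 299 − 31 = 268 left.
June 1983 has 30 days: 268 − 30 = 238 left.
July 1983 has 31 days: 238 − 31 = 207 left.
August 1983 has 31 days: 207 − 31 = 176 left.
September 1983 has 30 days: 176 − 30 = 146 left.
October 1983 has 31 days: 146 − 31 = 115 left.
November 1983 has 30 days: 115 − 30 = 85 left.
December 1983 has 31 days: 85 − 31 = 54 left.
January 1984 has 31 days: 54 − 31 = 23 left.
23 days into February 1984 → February 23, 1984.
Advancing 64 days from February 23, 1984:
February has 29 days, so 29 − 23 = 6 days remain after February 23, 1984; 64 − 6 = 58 left.
March 1984 has 31 days: 58 − 31 = 27 left.
27 days into April 1984 → April 27, 1984.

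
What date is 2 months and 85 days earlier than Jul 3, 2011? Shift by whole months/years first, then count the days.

Going back 2 months and 85 days from July 3, 2011: first the month/year part, then the days.
month 7 − 2 = 5 → May 2011.
Day 3 is valid in May, giving May 3, 2011.
Now subtract 85 days from May 3, 2011.
Going back 3 days from May 3, 2011 reaches the end of the previous month; 85 − 3 = 82 left.
April 2011 has 30 days: 82 − 30 = 52 left.
March 2011 has 31 days: 52 − 31 = 21 left.
February 2011 has 28 days; 28 − 21 = 7 → February 7, 2011.

February 7, 2011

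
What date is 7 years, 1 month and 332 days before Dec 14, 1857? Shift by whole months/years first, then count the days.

December 17, 1849

Subtracting 7 years, 1 month and 332 days from December 14, 1857: first the month/year part, then the days.
-7 years → 1850; month 12 − 1 = 11 → November 1850.
Day 14 is valid in November, giving November 14, 1850.
Now subtract 332 days from November 14, 1850.
Going back 14 days from November 14, 1850 reaches the end of the previous month; 332 − 14 = 318 left.
October 1850 has 31 days: 318 − 31 = 287 left.
September 1850 has 30 days: 287 − 30 = 257 left.
August 1850 has 31 days: 257 − 31 = 226 left.
July 1850 has 31 days: 226 − 31 = 195 left.
June 1850 has 30 days: 195 − 30 = 165 left.
May 1850 has 31 days: 165 − 31 = 134 left.
April 1850 has 30 days: 134 − 30 = 104 left.
March 1850 has 31 days: 104 − 31 = 73 left.
February 1850 has 28 days (1850 is not a leap year): 73 − 28 = 45 left.
January 1850 has 31 days: 45 − 31 = 14 left.
December 1849 has 31 days; 31 − 14 = 17 → December 17, 1849.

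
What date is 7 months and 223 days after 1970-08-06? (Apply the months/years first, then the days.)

Advancing 7 months and 223 days from August 6, 1970: first the month/year part, then the days.
month 8 + 7 = 15, which is month 3 of year 1971 → March 1971.
Day 6 is valid in March, giving March 6, 1971.
Now add 223 days from March 6, 1971.
March has 31 days, so 31 − 6 = 25 days remain after March 6, 1971; 223 − 25 = 198 left.
April 1971 has 30 days: 198 − 30 = 168 left.
May 1971 has 31 days: 168 − 31 = 137 left.
June 1971 has 30 days: 137 − 30 = 107 left.
July 1971 has 31 days: 107 − 31 = 76 left.
August 1971 has 31 days: 76 − 31 = 45 left.
September 1971 has 30 days: 45 − 30 = 15 left.
15 days into October 1971 → October 15, 1971.

October 15, 1971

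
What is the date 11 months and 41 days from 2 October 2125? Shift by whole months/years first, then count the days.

October 13, 2126

Counting forward 11 months and 41 days from October 2, 2125: first the month/year part, then the days.
month 10 + 11 = 21, which is month 9 of year 2126 → September 2126.
Day 2 is valid in September, giving September 2, 2126.
Now add 41 days from September 2, 2126.
September has 30 days, so 30 − 2 = 28 days remain after September 2, 2126; 41 − 28 = 13 left.
13 days into October 2126 → October 13, 2126.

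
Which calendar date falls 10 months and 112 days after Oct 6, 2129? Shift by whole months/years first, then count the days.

Adding 10 months and 112 days from October 6, 2129: first the month/year part, then the days.
month 10 + 10 = 20, which is month 8 of year 2130 → August 2130.
Day 6 is valid in August, giving August 6, 2130.
Now add 112 days from August 6, 2130.
August has 31 days, so 31 − 6 = 25 days remain after August 6, 2130; 112 − 25 = 87 left.
September 2130 has 30 days: 87 − 30 = 57 left.
October 2130 has 31 days: 57 − 31 = 26 left.
26 days into November 2130 → November 26, 2130.

November 26, 2130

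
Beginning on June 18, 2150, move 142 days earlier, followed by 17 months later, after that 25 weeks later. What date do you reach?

Going back 142 days from June 18, 2150:
Going back 18 days from June 18, 2150 reaches the end of the previous month; 142 − 18 = 124 left.
May 2150 has 31 days: 124 − 31 = 93 left.
April 2150 has 30 days: 93 − 30 = 63 left.
March 2150 has 31 days: 63 − 31 = 32 left.
February 2150 has 28 days (2150 is not a leap year): 32 − 28 = 4 left.
January 2150 has 31 days; 31 − 4 = 27 → January 27, 2150.
Adding 17 months from January 27, 2150:
month 1 + 17 = 18, which is month 6 of year 2151 → June 2151.
Day 27 is valid in June, giving June 27, 2151.
Counting forward 25 weeks (= 175 days) from June 27, 2151:
June has 30 days, so 30 − 27 = 3 days remain after June 27, 2151; 175 − 3 = 172 left.
July 2151 has 31 days: 172 − 31 = 141 left.
August 2151 has 31 days: 141 − 31 = 110 left.
September 2151 has 30 days: 110 − 30 = 80 left.
October 2151 has 31 days: 80 − 31 = 49 left.
November 2151 has 30 days: 49 − 30 = 19 left.
19 days into December 2151 → December 19, 2151.

December 19, 2151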